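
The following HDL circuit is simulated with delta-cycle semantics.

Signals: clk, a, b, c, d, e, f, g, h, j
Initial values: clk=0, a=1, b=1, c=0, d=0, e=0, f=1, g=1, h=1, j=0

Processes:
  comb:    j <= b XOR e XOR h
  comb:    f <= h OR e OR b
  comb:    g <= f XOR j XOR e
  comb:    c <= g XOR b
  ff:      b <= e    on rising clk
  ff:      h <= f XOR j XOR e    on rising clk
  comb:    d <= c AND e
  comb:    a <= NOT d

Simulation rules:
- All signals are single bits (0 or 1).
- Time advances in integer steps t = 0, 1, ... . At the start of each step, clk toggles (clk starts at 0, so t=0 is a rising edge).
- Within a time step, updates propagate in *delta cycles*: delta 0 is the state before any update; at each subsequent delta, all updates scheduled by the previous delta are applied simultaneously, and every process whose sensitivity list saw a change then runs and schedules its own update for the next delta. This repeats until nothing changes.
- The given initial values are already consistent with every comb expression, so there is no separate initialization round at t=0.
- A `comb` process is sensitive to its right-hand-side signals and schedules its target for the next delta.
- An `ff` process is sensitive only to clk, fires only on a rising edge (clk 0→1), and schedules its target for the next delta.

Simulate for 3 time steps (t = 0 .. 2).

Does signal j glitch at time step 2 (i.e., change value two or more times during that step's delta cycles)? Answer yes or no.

no

t=0 Δ0: b=1 g=1 j=0 a=1 c=0 f=1 clk=0 h=1 e=0 d=0
  Δ1: clk:0→1
  Δ2: b:1→0
  Δ3: j:0→1, c:0→1
  Δ4: g:1→0
  Δ5: c:1→0
  (5Δ to stable)
t=1 Δ0: b=0 g=0 j=1 a=1 c=0 f=1 clk=1 h=1 e=0 d=0
  Δ1: clk:1→0
  (1Δ to stable)
t=2 Δ0: b=0 g=0 j=1 a=1 c=0 f=1 clk=0 h=1 e=0 d=0
  Δ1: clk:0→1
  Δ2: h:1→0
  Δ3: j:1→0, f:1→0
  (3Δ to stable)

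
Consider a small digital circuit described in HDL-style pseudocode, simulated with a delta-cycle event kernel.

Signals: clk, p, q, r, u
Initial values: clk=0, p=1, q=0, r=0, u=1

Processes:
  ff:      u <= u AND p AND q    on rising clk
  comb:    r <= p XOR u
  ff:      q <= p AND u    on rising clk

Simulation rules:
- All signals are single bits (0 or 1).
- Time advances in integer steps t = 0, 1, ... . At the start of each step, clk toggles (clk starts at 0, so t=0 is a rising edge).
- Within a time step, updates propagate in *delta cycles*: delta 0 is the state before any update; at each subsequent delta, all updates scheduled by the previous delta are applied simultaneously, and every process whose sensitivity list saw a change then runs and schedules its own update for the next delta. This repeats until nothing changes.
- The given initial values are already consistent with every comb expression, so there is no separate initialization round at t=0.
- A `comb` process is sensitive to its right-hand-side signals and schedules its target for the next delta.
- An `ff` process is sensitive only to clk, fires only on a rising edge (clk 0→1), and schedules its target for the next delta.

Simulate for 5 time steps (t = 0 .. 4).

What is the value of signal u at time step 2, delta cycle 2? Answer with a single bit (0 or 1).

0

t0.Δ0 u=1 p=1 r=0 clk=0 q=0
t0.Δ1 u=1 p=1 r=0 clk=1 q=0
t0.Δ2 u=0 p=1 r=0 clk=1 q=1
t0.Δ3 u=0 p=1 r=1 clk=1 q=1
t1.Δ0 u=0 p=1 r=1 clk=1 q=1
t1.Δ1 u=0 p=1 r=1 clk=0 q=1
t2.Δ0 u=0 p=1 r=1 clk=0 q=1
t2.Δ1 u=0 p=1 r=1 clk=1 q=1
t2.Δ2 u=0 p=1 r=1 clk=1 q=0
t3.Δ0 u=0 p=1 r=1 clk=1 q=0
t3.Δ1 u=0 p=1 r=1 clk=0 q=0
t4.Δ0 u=0 p=1 r=1 clk=0 q=0
t4.Δ1 u=0 p=1 r=1 clk=1 q=0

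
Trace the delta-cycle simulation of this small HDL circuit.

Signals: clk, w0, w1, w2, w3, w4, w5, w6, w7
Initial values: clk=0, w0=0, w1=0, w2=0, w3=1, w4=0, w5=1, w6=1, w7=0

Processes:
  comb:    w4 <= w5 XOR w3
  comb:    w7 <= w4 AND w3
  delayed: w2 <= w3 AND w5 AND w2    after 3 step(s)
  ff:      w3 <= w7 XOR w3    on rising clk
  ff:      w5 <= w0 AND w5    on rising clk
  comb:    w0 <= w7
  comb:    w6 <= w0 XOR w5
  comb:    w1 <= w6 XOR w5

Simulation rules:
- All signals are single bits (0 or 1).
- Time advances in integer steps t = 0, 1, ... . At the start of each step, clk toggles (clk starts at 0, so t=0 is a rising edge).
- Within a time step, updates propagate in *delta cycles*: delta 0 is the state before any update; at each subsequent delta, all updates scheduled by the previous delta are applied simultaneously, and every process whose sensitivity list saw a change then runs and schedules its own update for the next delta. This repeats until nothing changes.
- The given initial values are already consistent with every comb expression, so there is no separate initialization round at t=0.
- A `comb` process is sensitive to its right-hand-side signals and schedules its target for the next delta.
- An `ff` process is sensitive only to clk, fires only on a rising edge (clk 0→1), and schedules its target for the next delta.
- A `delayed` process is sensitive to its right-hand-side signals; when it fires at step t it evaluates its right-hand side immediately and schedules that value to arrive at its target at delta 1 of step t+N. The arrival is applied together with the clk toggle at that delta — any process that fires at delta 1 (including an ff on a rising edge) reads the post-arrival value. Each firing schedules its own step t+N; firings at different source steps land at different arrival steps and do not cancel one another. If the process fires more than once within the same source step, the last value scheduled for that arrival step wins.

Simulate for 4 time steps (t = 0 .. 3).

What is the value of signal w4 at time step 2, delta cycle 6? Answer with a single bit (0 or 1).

0

t0.Δ0 w1=0 clk=0 w0=0 w4=0 w7=0 w6=1 w3=1 w2=0 w5=1
t0.Δ1 w1=0 clk=1 w0=0 w4=0 w7=0 w6=1 w3=1 w2=0 w5=1
t0.Δ2 w1=0 clk=1 w0=0 w4=0 w7=0 w6=1 w3=1 w2=0 w5=0
t0.Δ3 w1=1 clk=1 w0=0 w4=1 w7=0 w6=0 w3=1 w2=0 w5=0
t0.Δ4 w1=0 clk=1 w0=0 w4=1 w7=1 w6=0 w3=1 w2=0 w5=0
t0.Δ5 w1=0 clk=1 w0=1 w4=1 w7=1 w6=0 w3=1 w2=0 w5=0
t0.Δ6 w1=0 clk=1 w0=1 w4=1 w7=1 w6=1 w3=1 w2=0 w5=0
t0.Δ7 w1=1 clk=1 w0=1 w4=1 w7=1 w6=1 w3=1 w2=0 w5=0
t1.Δ0 w1=1 clk=1 w0=1 w4=1 w7=1 w6=1 w3=1 w2=0 w5=0
t1.Δ1 w1=1 clk=0 w0=1 w4=1 w7=1 w6=1 w3=1 w2=0 w5=0
t2.Δ0 w1=1 clk=0 w0=1 w4=1 w7=1 w6=1 w3=1 w2=0 w5=0
t2.Δ1 w1=1 clk=1 w0=1 w4=1 w7=1 w6=1 w3=1 w2=0 w5=0
t2.Δ2 w1=1 clk=1 w0=1 w4=1 w7=1 w6=1 w3=0 w2=0 w5=0
t2.Δ3 w1=1 clk=1 w0=1 w4=0 w7=0 w6=1 w3=0 w2=0 w5=0
t2.Δ4 w1=1 clk=1 w0=0 w4=0 w7=0 w6=1 w3=0 w2=0 w5=0
t2.Δ5 w1=1 clk=1 w0=0 w4=0 w7=0 w6=0 w3=0 w2=0 w5=0
t2.Δ6 w1=0 clk=1 w0=0 w4=0 w7=0 w6=0 w3=0 w2=0 w5=0
t3.Δ0 w1=0 clk=1 w0=0 w4=0 w7=0 w6=0 w3=0 w2=0 w5=0
t3.Δ1 w1=0 clk=0 w0=0 w4=0 w7=0 w6=0 w3=0 w2=0 w5=0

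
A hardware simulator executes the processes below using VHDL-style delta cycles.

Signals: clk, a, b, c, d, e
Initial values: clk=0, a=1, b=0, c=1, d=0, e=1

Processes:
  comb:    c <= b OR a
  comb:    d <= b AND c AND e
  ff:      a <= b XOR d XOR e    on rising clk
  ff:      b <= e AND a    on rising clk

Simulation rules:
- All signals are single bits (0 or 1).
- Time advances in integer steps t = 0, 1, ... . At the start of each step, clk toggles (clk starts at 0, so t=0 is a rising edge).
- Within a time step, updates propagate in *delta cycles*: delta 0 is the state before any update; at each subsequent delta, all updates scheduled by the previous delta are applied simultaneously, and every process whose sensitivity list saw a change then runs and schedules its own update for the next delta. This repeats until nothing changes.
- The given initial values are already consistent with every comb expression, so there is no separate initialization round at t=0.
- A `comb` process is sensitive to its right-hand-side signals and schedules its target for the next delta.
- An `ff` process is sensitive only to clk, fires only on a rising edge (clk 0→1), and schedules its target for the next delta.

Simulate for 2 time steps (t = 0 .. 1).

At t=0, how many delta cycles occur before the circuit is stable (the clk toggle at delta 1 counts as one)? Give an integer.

t=0 Δ0: d=0 b=0 clk=0 c=1 a=1 e=1
  Δ1: clk:0→1
  Δ2: b:0→1
  Δ3: d:0→1
  (3Δ to stable)
t=1 Δ0: d=1 b=1 clk=1 c=1 a=1 e=1
  Δ1: clk:1→0
  (1Δ to stable)

3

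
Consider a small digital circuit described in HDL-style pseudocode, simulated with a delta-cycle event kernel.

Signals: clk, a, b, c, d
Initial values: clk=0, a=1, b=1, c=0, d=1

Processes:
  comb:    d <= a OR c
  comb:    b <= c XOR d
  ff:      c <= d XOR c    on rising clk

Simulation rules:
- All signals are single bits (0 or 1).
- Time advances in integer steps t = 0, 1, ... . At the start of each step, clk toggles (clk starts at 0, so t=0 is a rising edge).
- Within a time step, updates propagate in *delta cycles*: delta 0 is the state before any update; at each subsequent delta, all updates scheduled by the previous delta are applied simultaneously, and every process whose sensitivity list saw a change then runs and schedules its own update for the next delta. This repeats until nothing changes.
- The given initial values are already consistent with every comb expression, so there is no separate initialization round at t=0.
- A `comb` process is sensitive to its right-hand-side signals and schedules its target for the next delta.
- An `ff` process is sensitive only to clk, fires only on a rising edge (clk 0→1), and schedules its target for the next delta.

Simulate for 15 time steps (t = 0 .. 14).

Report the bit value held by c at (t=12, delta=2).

1

t0.Δ0 a=1 c=0 d=1 b=1 clk=0
t0.Δ1 a=1 c=0 d=1 b=1 clk=1
t0.Δ2 a=1 c=1 d=1 b=1 clk=1
t0.Δ3 a=1 c=1 d=1 b=0 clk=1
t1.Δ0 a=1 c=1 d=1 b=0 clk=1
t1.Δ1 a=1 c=1 d=1 b=0 clk=0
t2.Δ0 a=1 c=1 d=1 b=0 clk=0
t2.Δ1 a=1 c=1 d=1 b=0 clk=1
t2.Δ2 a=1 c=0 d=1 b=0 clk=1
t2.Δ3 a=1 c=0 d=1 b=1 clk=1
t3.Δ0 a=1 c=0 d=1 b=1 clk=1
t3.Δ1 a=1 c=0 d=1 b=1 clk=0
t4.Δ0 a=1 c=0 d=1 b=1 clk=0
t4.Δ1 a=1 c=0 d=1 b=1 clk=1
t4.Δ2 a=1 c=1 d=1 b=1 clk=1
t4.Δ3 a=1 c=1 d=1 b=0 clk=1
t5.Δ0 a=1 c=1 d=1 b=0 clk=1
t5.Δ1 a=1 c=1 d=1 b=0 clk=0
t6.Δ0 a=1 c=1 d=1 b=0 clk=0
t6.Δ1 a=1 c=1 d=1 b=0 clk=1
t6.Δ2 a=1 c=0 d=1 b=0 clk=1
t6.Δ3 a=1 c=0 d=1 b=1 clk=1
t7.Δ0 a=1 c=0 d=1 b=1 clk=1
t7.Δ1 a=1 c=0 d=1 b=1 clk=0
t8.Δ0 a=1 c=0 d=1 b=1 clk=0
t8.Δ1 a=1 c=0 d=1 b=1 clk=1
t8.Δ2 a=1 c=1 d=1 b=1 clk=1
t8.Δ3 a=1 c=1 d=1 b=0 clk=1
t9.Δ0 a=1 c=1 d=1 b=0 clk=1
t9.Δ1 a=1 c=1 d=1 b=0 clk=0
t10.Δ0 a=1 c=1 d=1 b=0 clk=0
t10.Δ1 a=1 c=1 d=1 b=0 clk=1
t10.Δ2 a=1 c=0 d=1 b=0 clk=1
t10.Δ3 a=1 c=0 d=1 b=1 clk=1
t11.Δ0 a=1 c=0 d=1 b=1 clk=1
t11.Δ1 a=1 c=0 d=1 b=1 clk=0
t12.Δ0 a=1 c=0 d=1 b=1 clk=0
t12.Δ1 a=1 c=0 d=1 b=1 clk=1
t12.Δ2 a=1 c=1 d=1 b=1 clk=1
t12.Δ3 a=1 c=1 d=1 b=0 clk=1
t13.Δ0 a=1 c=1 d=1 b=0 clk=1
t13.Δ1 a=1 c=1 d=1 b=0 clk=0
t14.Δ0 a=1 c=1 d=1 b=0 clk=0
t14.Δ1 a=1 c=1 d=1 b=0 clk=1
t14.Δ2 a=1 c=0 d=1 b=0 clk=1
t14.Δ3 a=1 c=0 d=1 b=1 clk=1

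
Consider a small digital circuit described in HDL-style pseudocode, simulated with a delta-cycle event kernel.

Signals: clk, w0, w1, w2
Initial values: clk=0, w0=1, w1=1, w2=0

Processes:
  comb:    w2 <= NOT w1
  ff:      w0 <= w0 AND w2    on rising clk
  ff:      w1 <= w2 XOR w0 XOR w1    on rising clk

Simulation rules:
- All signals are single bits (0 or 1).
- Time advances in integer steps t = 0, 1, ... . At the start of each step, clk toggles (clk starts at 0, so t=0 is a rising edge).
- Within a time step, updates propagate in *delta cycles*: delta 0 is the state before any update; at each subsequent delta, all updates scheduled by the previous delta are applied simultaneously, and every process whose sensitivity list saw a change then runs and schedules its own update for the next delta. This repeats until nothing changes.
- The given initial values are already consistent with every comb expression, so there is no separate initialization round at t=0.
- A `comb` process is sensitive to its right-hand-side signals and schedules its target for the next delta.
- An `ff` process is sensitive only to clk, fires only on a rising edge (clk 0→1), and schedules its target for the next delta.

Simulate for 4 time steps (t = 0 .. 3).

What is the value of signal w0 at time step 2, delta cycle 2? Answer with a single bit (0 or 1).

[bits: w1,w2,w0,clk]
t=0: Δ0=1010 Δ1=1011 Δ2=0001 Δ3=0101 | 3Δ
t=1: Δ0=0101 Δ1=0100 | 1Δ
t=2: Δ0=0100 Δ1=0101 Δ2=1101 Δ3=1001 | 3Δ
t=3: Δ0=1001 Δ1=1000 | 1Δ

0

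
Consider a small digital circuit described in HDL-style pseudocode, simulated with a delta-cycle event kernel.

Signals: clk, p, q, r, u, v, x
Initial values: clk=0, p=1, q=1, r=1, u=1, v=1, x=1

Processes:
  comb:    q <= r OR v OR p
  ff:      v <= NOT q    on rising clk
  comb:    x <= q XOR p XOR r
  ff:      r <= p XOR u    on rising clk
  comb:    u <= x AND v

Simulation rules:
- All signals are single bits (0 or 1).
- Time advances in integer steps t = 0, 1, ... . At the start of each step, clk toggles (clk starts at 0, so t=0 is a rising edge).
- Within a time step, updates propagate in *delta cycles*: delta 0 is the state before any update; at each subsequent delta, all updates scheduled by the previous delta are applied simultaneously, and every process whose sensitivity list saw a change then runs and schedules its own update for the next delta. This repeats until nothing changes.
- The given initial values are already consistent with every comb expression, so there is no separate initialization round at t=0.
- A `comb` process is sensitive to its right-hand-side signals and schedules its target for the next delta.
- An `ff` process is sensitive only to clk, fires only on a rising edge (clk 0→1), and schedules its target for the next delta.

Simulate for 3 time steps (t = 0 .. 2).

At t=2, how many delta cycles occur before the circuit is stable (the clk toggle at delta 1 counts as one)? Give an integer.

3

[bits: v,u,r,x,q,clk,p]
t=0: Δ0=1111101 Δ1=1111111 Δ2=0101111 Δ3=0000111 | 3Δ
t=1: Δ0=0000111 Δ1=0000101 | 1Δ
t=2: Δ0=0000101 Δ1=0000111 Δ2=0010111 Δ3=0011111 | 3Δ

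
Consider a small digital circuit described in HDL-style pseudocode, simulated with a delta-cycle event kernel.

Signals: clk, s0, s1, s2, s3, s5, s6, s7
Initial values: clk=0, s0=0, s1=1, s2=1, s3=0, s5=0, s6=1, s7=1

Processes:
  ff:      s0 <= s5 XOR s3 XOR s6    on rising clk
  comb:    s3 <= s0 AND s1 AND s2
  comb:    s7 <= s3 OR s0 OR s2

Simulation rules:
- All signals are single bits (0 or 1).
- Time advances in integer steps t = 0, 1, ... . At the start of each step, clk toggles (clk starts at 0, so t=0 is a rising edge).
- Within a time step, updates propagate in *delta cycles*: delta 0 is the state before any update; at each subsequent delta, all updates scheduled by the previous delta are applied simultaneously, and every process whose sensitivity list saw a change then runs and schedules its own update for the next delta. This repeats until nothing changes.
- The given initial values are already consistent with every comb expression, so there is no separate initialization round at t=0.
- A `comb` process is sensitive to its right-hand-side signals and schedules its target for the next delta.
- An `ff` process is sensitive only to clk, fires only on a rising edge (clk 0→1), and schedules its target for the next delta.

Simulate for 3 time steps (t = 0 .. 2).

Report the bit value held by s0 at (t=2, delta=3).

0

[bits: s6,s7,s0,s3,clk,s2,s1,s5]
t=0: Δ0=11000110 Δ1=11001110 Δ2=11101110 Δ3=11111110 | 3Δ
t=1: Δ0=11111110 Δ1=11110110 | 1Δ
t=2: Δ0=11110110 Δ1=11111110 Δ2=11011110 Δ3=11001110 | 3Δ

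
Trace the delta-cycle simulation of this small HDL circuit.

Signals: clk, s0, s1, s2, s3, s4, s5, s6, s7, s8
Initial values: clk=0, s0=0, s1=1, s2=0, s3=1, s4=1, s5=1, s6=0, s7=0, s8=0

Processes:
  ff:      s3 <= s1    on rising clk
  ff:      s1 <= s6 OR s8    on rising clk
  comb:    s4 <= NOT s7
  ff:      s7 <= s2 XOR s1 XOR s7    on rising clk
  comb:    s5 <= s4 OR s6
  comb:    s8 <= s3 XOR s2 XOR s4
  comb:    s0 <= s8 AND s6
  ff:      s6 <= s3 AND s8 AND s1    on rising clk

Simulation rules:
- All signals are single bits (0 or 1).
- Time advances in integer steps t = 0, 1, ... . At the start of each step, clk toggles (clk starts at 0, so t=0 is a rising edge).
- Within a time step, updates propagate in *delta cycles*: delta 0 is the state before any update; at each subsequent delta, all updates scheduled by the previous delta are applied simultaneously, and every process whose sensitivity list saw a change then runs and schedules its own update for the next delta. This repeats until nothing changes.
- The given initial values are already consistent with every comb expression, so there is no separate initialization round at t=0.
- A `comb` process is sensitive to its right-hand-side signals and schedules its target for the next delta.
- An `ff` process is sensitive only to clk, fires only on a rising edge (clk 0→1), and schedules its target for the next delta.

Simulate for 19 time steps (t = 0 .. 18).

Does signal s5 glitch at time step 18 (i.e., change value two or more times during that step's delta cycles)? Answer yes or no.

no

[bits: clk,s4,s8,s1,s3,s0,s5,s6,s7,s2]
t=0: Δ0=0101101000 Δ1=1101101000 Δ2=1100101010 Δ3=1000101010 Δ4=1010100010 | 4Δ
t=1: Δ0=1010100010 Δ1=0010100010 | 1Δ
t=2: Δ0=0010100010 Δ1=1010100010 Δ2=1011000010 Δ3=1001000010 | 3Δ
t=3: Δ0=1001000010 Δ1=0001000010 | 1Δ
t=4: Δ0=0001000010 Δ1=1001000010 Δ2=1000100000 Δ3=1110100000 Δ4=1100101000 | 4Δ
t=5: Δ0=1100101000 Δ1=0100101000 | 1Δ
t=6: Δ0=0100101000 Δ1=1100101000 Δ2=1100001000 Δ3=1110001000 | 3Δ
t=7: Δ0=1110001000 Δ1=0110001000 | 1Δ
t=8: Δ0=0110001000 Δ1=1110001000 Δ2=1111001000 | 2Δ
t=9: Δ0=1111001000 Δ1=0111001000 | 1Δ
t=10: Δ0=0111001000 Δ1=1111001000 Δ2=1111101010 Δ3=1001101010 Δ4=1011100010 | 4Δ
t=11: Δ0=1011100010 Δ1=0011100010 | 1Δ
t=12: Δ0=0011100010 Δ1=1011100010 Δ2=1011100100 Δ3=1111111100 Δ4=1101111100 Δ5=1101101100 | 5Δ
t=13: Δ0=1101101100 Δ1=0101101100 | 1Δ
t=14: Δ0=0101101100 Δ1=1101101100 Δ2=1101101010 Δ3=1001101010 Δ4=1011100010 | 4Δ
t=15: Δ0=1011100010 Δ1=0011100010 | 1Δ
t=16: Δ0=0011100010 Δ1=1011100010 Δ2=1011100100 Δ3=1111111100 Δ4=1101111100 Δ5=1101101100 | 5Δ
t=17: Δ0=1101101100 Δ1=0101101100 | 1Δ
t=18: Δ0=0101101100 Δ1=1101101100 Δ2=1101101010 Δ3=1001101010 Δ4=1011100010 | 4Δ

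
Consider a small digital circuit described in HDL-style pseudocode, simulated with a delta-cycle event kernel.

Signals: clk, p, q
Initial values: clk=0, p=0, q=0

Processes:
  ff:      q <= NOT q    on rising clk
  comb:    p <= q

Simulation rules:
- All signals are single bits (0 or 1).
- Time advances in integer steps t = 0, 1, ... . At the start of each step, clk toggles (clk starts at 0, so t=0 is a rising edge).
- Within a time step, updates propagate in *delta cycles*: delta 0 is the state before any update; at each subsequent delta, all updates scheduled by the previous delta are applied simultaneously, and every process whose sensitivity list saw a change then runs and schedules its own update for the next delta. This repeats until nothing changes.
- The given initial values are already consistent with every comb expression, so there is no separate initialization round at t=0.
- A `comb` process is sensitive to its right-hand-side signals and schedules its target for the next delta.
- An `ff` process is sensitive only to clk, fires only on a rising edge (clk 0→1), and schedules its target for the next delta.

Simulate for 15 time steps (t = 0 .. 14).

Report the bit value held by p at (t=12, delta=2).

0

t=0 Δ0: p=0 q=0 clk=0
  Δ1: clk:0→1
  Δ2: q:0→1
  Δ3: p:0→1
  (3Δ to stable)
t=1 Δ0: p=1 q=1 clk=1
  Δ1: clk:1→0
  (1Δ to stable)
t=2 Δ0: p=1 q=1 clk=0
  Δ1: clk:0→1
  Δ2: q:1→0
  Δ3: p:1→0
  (3Δ to stable)
t=3 Δ0: p=0 q=0 clk=1
  Δ1: clk:1→0
  (1Δ to stable)
t=4 Δ0: p=0 q=0 clk=0
  Δ1: clk:0→1
  Δ2: q:0→1
  Δ3: p:0→1
  (3Δ to stable)
t=5 Δ0: p=1 q=1 clk=1
  Δ1: clk:1→0
  (1Δ to stable)
t=6 Δ0: p=1 q=1 clk=0
  Δ1: clk:0→1
  Δ2: q:1→0
  Δ3: p:1→0
  (3Δ to stable)
t=7 Δ0: p=0 q=0 clk=1
  Δ1: clk:1→0
  (1Δ to stable)
t=8 Δ0: p=0 q=0 clk=0
  Δ1: clk:0→1
  Δ2: q:0→1
  Δ3: p:0→1
  (3Δ to stable)
t=9 Δ0: p=1 q=1 clk=1
  Δ1: clk:1→0
  (1Δ to stable)
t=10 Δ0: p=1 q=1 clk=0
  Δ1: clk:0→1
  Δ2: q:1→0
  Δ3: p:1→0
  (3Δ to stable)
t=11 Δ0: p=0 q=0 clk=1
  Δ1: clk:1→0
  (1Δ to stable)
t=12 Δ0: p=0 q=0 clk=0
  Δ1: clk:0→1
  Δ2: q:0→1
  Δ3: p:0→1
  (3Δ to stable)
t=13 Δ0: p=1 q=1 clk=1
  Δ1: clk:1→0
  (1Δ to stable)
t=14 Δ0: p=1 q=1 clk=0
  Δ1: clk:0→1
  Δ2: q:1→0
  Δ3: p:1→0
  (3Δ to stable)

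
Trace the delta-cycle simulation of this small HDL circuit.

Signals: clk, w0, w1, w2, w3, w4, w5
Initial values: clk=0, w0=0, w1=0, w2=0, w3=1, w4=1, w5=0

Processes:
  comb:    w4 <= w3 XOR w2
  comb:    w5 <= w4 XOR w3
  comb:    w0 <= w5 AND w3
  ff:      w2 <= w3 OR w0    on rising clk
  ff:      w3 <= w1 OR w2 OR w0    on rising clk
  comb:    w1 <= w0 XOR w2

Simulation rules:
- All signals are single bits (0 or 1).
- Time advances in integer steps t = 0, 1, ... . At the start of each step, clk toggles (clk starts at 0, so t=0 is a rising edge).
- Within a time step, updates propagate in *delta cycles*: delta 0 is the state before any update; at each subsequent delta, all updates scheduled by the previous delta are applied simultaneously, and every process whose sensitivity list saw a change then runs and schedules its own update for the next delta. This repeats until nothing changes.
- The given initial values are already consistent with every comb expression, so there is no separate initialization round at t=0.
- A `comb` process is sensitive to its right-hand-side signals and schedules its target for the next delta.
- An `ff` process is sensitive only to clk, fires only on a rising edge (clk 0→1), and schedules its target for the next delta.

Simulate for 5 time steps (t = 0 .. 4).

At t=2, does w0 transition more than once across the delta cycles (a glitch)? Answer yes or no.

t0.Δ0 w4=1 w1=0 w0=0 w5=0 w3=1 clk=0 w2=0
t0.Δ1 w4=1 w1=0 w0=0 w5=0 w3=1 clk=1 w2=0
t0.Δ2 w4=1 w1=0 w0=0 w5=0 w3=0 clk=1 w2=1
t0.Δ3 w4=1 w1=1 w0=0 w5=1 w3=0 clk=1 w2=1
t1.Δ0 w4=1 w1=1 w0=0 w5=1 w3=0 clk=1 w2=1
t1.Δ1 w4=1 w1=1 w0=0 w5=1 w3=0 clk=0 w2=1
t2.Δ0 w4=1 w1=1 w0=0 w5=1 w3=0 clk=0 w2=1
t2.Δ1 w4=1 w1=1 w0=0 w5=1 w3=0 clk=1 w2=1
t2.Δ2 w4=1 w1=1 w0=0 w5=1 w3=1 clk=1 w2=0
t2.Δ3 w4=1 w1=0 w0=1 w5=0 w3=1 clk=1 w2=0
t2.Δ4 w4=1 w1=1 w0=0 w5=0 w3=1 clk=1 w2=0
t2.Δ5 w4=1 w1=0 w0=0 w5=0 w3=1 clk=1 w2=0
t3.Δ0 w4=1 w1=0 w0=0 w5=0 w3=1 clk=1 w2=0
t3.Δ1 w4=1 w1=0 w0=0 w5=0 w3=1 clk=0 w2=0
t4.Δ0 w4=1 w1=0 w0=0 w5=0 w3=1 clk=0 w2=0
t4.Δ1 w4=1 w1=0 w0=0 w5=0 w3=1 clk=1 w2=0
t4.Δ2 w4=1 w1=0 w0=0 w5=0 w3=0 clk=1 w2=1
t4.Δ3 w4=1 w1=1 w0=0 w5=1 w3=0 clk=1 w2=1

yes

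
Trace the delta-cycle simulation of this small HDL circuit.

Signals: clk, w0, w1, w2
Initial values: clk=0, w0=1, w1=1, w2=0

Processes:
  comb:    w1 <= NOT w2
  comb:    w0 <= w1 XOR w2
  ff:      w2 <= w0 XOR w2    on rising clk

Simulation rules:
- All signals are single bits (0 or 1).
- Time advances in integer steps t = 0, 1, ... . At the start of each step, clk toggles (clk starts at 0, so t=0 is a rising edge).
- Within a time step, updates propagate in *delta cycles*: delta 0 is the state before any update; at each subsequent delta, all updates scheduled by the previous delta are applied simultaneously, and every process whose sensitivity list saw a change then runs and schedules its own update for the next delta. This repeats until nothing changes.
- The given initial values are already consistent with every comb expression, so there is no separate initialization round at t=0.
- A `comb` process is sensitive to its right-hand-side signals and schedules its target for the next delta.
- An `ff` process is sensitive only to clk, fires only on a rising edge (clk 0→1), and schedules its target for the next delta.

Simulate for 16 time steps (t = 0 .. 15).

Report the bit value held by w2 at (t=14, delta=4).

[bits: w2,w0,w1,clk]
t=0: Δ0=0110 Δ1=0111 Δ2=1111 Δ3=1001 Δ4=1101 | 4Δ
t=1: Δ0=1101 Δ1=1100 | 1Δ
t=2: Δ0=1100 Δ1=1101 Δ2=0101 Δ3=0011 Δ4=0111 | 4Δ
t=3: Δ0=0111 Δ1=0110 | 1Δ
t=4: Δ0=0110 Δ1=0111 Δ2=1111 Δ3=1001 Δ4=1101 | 4Δ
t=5: Δ0=1101 Δ1=1100 | 1Δ
t=6: Δ0=1100 Δ1=1101 Δ2=0101 Δ3=0011 Δ4=0111 | 4Δ
t=7: Δ0=0111 Δ1=0110 | 1Δ
t=8: Δ0=0110 Δ1=0111 Δ2=1111 Δ3=1001 Δ4=1101 | 4Δ
t=9: Δ0=1101 Δ1=1100 | 1Δ
t=10: Δ0=1100 Δ1=1101 Δ2=0101 Δ3=0011 Δ4=0111 | 4Δ
t=11: Δ0=0111 Δ1=0110 | 1Δ
t=12: Δ0=0110 Δ1=0111 Δ2=1111 Δ3=1001 Δ4=1101 | 4Δ
t=13: Δ0=1101 Δ1=1100 | 1Δ
t=14: Δ0=1100 Δ1=1101 Δ2=0101 Δ3=0011 Δ4=0111 | 4Δ
t=15: Δ0=0111 Δ1=0110 | 1Δ

0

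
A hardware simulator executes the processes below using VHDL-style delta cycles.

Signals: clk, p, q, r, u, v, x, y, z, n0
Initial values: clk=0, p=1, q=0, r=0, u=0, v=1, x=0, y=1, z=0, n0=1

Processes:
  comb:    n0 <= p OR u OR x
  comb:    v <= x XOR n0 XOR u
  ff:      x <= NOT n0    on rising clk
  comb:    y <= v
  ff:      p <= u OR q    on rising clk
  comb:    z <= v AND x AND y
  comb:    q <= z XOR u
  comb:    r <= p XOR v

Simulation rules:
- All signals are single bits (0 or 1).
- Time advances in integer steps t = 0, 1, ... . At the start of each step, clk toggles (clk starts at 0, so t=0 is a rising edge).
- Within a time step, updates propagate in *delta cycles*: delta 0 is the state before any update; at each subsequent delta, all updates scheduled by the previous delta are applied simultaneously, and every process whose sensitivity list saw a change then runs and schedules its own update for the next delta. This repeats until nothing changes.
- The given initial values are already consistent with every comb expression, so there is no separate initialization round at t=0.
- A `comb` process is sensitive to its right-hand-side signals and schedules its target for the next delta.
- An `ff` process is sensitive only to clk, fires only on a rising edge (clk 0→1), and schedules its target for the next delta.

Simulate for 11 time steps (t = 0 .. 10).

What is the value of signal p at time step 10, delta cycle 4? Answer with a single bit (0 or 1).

0

[bits: z,x,r,clk,u,y,p,q,n0,v]
t=0: Δ0=0000011011 Δ1=0001011011 Δ2=0001010011 Δ3=0011010001 Δ4=0011010000 Δ5=0001000000 | 5Δ
t=1: Δ0=0001000000 Δ1=0000000000 | 1Δ
t=2: Δ0=0000000000 Δ1=0001000000 Δ2=0101000000 Δ3=0101000011 Δ4=0111010010 Δ5=0101000010 | 5Δ
t=3: Δ0=0101000010 Δ1=0100000010 | 1Δ
t=4: Δ0=0100000010 Δ1=0101000010 Δ2=0001000010 Δ3=0001000001 Δ4=0011010000 Δ5=0001000000 | 5Δ
t=5: Δ0=0001000000 Δ1=0000000000 | 1Δ
t=6: Δ0=0000000000 Δ1=0001000000 Δ2=0101000000 Δ3=0101000011 Δ4=0111010010 Δ5=0101000010 | 5Δ
t=7: Δ0=0101000010 Δ1=0100000010 | 1Δ
t=8: Δ0=0100000010 Δ1=0101000010 Δ2=0001000010 Δ3=0001000001 Δ4=0011010000 Δ5=0001000000 | 5Δ
t=9: Δ0=0001000000 Δ1=0000000000 | 1Δ
t=10: Δ0=0000000000 Δ1=0001000000 Δ2=0101000000 Δ3=0101000011 Δ4=0111010010 Δ5=0101000010 | 5Δ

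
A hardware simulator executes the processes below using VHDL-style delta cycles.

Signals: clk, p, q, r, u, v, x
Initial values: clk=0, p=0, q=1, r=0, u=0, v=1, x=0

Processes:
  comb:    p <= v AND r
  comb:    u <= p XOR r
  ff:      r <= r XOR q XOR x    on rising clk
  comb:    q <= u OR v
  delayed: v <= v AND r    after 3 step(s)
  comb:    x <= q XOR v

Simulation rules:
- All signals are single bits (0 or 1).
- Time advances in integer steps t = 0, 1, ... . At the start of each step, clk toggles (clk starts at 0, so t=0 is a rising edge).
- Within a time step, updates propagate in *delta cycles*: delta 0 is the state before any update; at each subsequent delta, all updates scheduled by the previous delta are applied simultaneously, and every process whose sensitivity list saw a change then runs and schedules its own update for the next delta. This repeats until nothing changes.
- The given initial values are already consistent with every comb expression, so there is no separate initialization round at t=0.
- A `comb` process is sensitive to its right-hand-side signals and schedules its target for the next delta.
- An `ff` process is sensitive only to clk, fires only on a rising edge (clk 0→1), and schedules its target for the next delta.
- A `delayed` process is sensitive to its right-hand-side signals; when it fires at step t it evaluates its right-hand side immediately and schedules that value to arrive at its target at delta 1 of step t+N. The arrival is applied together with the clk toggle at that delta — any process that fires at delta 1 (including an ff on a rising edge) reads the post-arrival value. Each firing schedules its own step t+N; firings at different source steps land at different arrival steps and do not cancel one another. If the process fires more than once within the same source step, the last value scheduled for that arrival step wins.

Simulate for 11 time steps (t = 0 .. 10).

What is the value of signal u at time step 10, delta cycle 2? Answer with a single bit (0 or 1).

0

t=0 Δ0: v=1 r=0 p=0 q=1 u=0 clk=0 x=0
  Δ1: clk:0→1
  Δ2: r:0→1
  Δ3: p:0→1, u:0→1
  Δ4: u:1→0
  (4Δ to stable)
t=1 Δ0: v=1 r=1 p=1 q=1 u=0 clk=1 x=0
  Δ1: clk:1→0
  (1Δ to stable)
t=2 Δ0: v=1 r=1 p=1 q=1 u=0 clk=0 x=0
  Δ1: clk:0→1
  Δ2: r:1→0
  Δ3: p:1→0, u:0→1
  Δ4: u:1→0
  (4Δ to stable)
t=3 Δ0: v=1 r=0 p=0 q=1 u=0 clk=1 x=0
  Δ1: clk:1→0
  (1Δ to stable)
t=4 Δ0: v=1 r=0 p=0 q=1 u=0 clk=0 x=0
  Δ1: clk:0→1
  Δ2: r:0→1
  Δ3: p:0→1, u:0→1
  Δ4: u:1→0
  (4Δ to stable)
t=5 Δ0: v=1 r=1 p=1 q=1 u=0 clk=1 x=0
  Δ1: v:1→0, clk:1→0
  Δ2: p:1→0, q:1→0, x:0→1
  Δ3: u:0→1, x:1→0
  Δ4: q:0→1
  Δ5: x:0→1
  (5Δ to stable)
t=6 Δ0: v=0 r=1 p=0 q=1 u=1 clk=0 x=1
  Δ1: clk:0→1
  (1Δ to stable)
t=7 Δ0: v=0 r=1 p=0 q=1 u=1 clk=1 x=1
  Δ1: v:0→1, clk:1→0
  Δ2: p:0→1, x:1→0
  Δ3: u:1→0
  (3Δ to stable)
t=8 Δ0: v=1 r=1 p=1 q=1 u=0 clk=0 x=0
  Δ1: v:1→0, clk:0→1
  Δ2: r:1→0, p:1→0, q:1→0, x:0→1
  Δ3: x:1→0
  (3Δ to stable)
t=9 Δ0: v=0 r=0 p=0 q=0 u=0 clk=1 x=0
  Δ1: clk:1→0
  (1Δ to stable)
t=10 Δ0: v=0 r=0 p=0 q=0 u=0 clk=0 x=0
  Δ1: v:0→1, clk:0→1
  Δ2: q:0→1, x:0→1
  Δ3: x:1→0
  (3Δ to stable)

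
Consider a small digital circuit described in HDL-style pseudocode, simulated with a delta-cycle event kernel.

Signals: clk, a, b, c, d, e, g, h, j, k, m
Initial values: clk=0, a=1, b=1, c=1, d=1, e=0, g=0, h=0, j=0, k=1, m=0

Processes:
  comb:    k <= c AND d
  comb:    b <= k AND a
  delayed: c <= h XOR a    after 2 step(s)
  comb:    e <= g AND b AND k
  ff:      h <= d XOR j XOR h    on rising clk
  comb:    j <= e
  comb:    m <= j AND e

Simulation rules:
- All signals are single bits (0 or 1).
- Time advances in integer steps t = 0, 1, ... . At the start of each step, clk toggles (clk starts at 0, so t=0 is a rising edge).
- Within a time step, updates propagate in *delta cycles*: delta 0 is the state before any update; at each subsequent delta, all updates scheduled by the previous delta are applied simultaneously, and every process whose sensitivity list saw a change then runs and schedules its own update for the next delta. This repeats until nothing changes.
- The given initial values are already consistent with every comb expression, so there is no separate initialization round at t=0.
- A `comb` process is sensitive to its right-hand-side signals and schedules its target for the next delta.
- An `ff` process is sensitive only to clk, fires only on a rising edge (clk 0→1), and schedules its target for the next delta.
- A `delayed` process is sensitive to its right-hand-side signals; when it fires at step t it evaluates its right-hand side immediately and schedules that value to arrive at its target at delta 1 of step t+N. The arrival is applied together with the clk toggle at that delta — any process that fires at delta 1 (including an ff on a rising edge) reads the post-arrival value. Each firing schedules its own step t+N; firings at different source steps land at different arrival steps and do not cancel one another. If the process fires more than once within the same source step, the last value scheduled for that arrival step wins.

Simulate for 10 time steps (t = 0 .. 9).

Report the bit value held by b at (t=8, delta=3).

t=0 Δ0: g=0 h=0 k=1 e=0 c=1 a=1 m=0 b=1 j=0 clk=0 d=1
  Δ1: clk:0→1
  Δ2: h:0→1
  (2Δ to stable)
t=1 Δ0: g=0 h=1 k=1 e=0 c=1 a=1 m=0 b=1 j=0 clk=1 d=1
  Δ1: clk:1→0
  (1Δ to stable)
t=2 Δ0: g=0 h=1 k=1 e=0 c=1 a=1 m=0 b=1 j=0 clk=0 d=1
  Δ1: c:1→0, clk:0→1
  Δ2: h:1→0, k:1→0
  Δ3: b:1→0
  (3Δ to stable)
t=3 Δ0: g=0 h=0 k=0 e=0 c=0 a=1 m=0 b=0 j=0 clk=1 d=1
  Δ1: clk:1→0
  (1Δ to stable)
t=4 Δ0: g=0 h=0 k=0 e=0 c=0 a=1 m=0 b=0 j=0 clk=0 d=1
  Δ1: c:0→1, clk:0→1
  Δ2: h:0→1, k:0→1
  Δ3: b:0→1
  (3Δ to stable)
t=5 Δ0: g=0 h=1 k=1 e=0 c=1 a=1 m=0 b=1 j=0 clk=1 d=1
  Δ1: clk:1→0
  (1Δ to stable)
t=6 Δ0: g=0 h=1 k=1 e=0 c=1 a=1 m=0 b=1 j=0 clk=0 d=1
  Δ1: c:1→0, clk:0→1
  Δ2: h:1→0, k:1→0
  Δ3: b:1→0
  (3Δ to stable)
t=7 Δ0: g=0 h=0 k=0 e=0 c=0 a=1 m=0 b=0 j=0 clk=1 d=1
  Δ1: clk:1→0
  (1Δ to stable)
t=8 Δ0: g=0 h=0 k=0 e=0 c=0 a=1 m=0 b=0 j=0 clk=0 d=1
  Δ1: c:0→1, clk:0→1
  Δ2: h:0→1, k:0→1
  Δ3: b:0→1
  (3Δ to stable)
t=9 Δ0: g=0 h=1 k=1 e=0 c=1 a=1 m=0 b=1 j=0 clk=1 d=1
  Δ1: clk:1→0
  (1Δ to stable)

1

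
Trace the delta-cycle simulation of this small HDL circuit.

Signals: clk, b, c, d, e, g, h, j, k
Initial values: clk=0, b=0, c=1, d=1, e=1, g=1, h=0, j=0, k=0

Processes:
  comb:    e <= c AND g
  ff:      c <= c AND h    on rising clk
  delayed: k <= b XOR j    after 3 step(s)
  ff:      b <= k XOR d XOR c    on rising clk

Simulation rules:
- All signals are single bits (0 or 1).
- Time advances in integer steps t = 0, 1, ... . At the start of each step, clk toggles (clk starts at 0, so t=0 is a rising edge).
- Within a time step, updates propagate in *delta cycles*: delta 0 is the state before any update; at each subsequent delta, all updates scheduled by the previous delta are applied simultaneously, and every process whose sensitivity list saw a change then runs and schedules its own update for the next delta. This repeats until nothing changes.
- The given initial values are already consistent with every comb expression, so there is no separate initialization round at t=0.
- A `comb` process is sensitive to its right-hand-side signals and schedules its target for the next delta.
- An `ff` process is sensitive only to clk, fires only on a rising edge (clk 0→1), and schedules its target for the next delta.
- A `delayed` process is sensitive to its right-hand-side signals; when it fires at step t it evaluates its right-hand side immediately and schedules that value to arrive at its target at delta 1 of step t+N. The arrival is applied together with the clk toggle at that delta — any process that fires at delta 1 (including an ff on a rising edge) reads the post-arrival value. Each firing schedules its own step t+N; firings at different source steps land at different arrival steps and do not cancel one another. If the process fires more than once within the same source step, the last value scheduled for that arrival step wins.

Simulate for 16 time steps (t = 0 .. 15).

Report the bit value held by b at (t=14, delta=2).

0

t=0 Δ0: d=1 e=1 g=1 k=0 j=0 c=1 clk=0 b=0 h=0
  Δ1: clk:0→1
  Δ2: c:1→0
  Δ3: e:1→0
  (3Δ to stable)
t=1 Δ0: d=1 e=0 g=1 k=0 j=0 c=0 clk=1 b=0 h=0
  Δ1: clk:1→0
  (1Δ to stable)
t=2 Δ0: d=1 e=0 g=1 k=0 j=0 c=0 clk=0 b=0 h=0
  Δ1: clk:0→1
  Δ2: b:0→1
  (2Δ to stable)
t=3 Δ0: d=1 e=0 g=1 k=0 j=0 c=0 clk=1 b=1 h=0
  Δ1: clk:1→0
  (1Δ to stable)
t=4 Δ0: d=1 e=0 g=1 k=0 j=0 c=0 clk=0 b=1 h=0
  Δ1: clk:0→1
  (1Δ to stable)
t=5 Δ0: d=1 e=0 g=1 k=0 j=0 c=0 clk=1 b=1 h=0
  Δ1: k:0→1, clk:1→0
  (1Δ to stable)
t=6 Δ0: d=1 e=0 g=1 k=1 j=0 c=0 clk=0 b=1 h=0
  Δ1: clk:0→1
  Δ2: b:1→0
  (2Δ to stable)
t=7 Δ0: d=1 e=0 g=1 k=1 j=0 c=0 clk=1 b=0 h=0
  Δ1: clk:1→0
  (1Δ to stable)
t=8 Δ0: d=1 e=0 g=1 k=1 j=0 c=0 clk=0 b=0 h=0
  Δ1: clk:0→1
  (1Δ to stable)
t=9 Δ0: d=1 e=0 g=1 k=1 j=0 c=0 clk=1 b=0 h=0
  Δ1: k:1→0, clk:1→0
  (1Δ to stable)
t=10 Δ0: d=1 e=0 g=1 k=0 j=0 c=0 clk=0 b=0 h=0
  Δ1: clk:0→1
  Δ2: b:0→1
  (2Δ to stable)
t=11 Δ0: d=1 e=0 g=1 k=0 j=0 c=0 clk=1 b=1 h=0
  Δ1: clk:1→0
  (1Δ to stable)
t=12 Δ0: d=1 e=0 g=1 k=0 j=0 c=0 clk=0 b=1 h=0
  Δ1: clk:0→1
  (1Δ to stable)
t=13 Δ0: d=1 e=0 g=1 k=0 j=0 c=0 clk=1 b=1 h=0
  Δ1: k:0→1, clk:1→0
  (1Δ to stable)
t=14 Δ0: d=1 e=0 g=1 k=1 j=0 c=0 clk=0 b=1 h=0
  Δ1: clk:0→1
  Δ2: b:1→0
  (2Δ to stable)
t=15 Δ0: d=1 e=0 g=1 k=1 j=0 c=0 clk=1 b=0 h=0
  Δ1: clk:1→0
  (1Δ to stable)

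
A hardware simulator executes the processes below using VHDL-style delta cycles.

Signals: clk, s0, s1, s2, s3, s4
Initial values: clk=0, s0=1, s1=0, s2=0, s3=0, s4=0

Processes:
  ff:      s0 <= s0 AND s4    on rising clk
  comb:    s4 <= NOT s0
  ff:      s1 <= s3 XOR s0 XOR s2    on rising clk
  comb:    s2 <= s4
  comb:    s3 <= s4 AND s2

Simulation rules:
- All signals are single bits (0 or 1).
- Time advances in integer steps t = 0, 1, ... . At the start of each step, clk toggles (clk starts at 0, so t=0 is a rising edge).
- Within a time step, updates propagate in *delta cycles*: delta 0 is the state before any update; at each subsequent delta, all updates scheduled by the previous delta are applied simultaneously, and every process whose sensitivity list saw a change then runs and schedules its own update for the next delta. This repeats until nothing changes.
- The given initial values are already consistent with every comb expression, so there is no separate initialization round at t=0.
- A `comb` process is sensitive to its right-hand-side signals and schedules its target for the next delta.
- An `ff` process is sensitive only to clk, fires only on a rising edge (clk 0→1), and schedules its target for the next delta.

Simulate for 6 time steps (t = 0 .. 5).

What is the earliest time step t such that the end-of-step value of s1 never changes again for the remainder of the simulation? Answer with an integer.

t=0 Δ0: s4=0 s1=0 s3=0 s0=1 clk=0 s2=0
  Δ1: clk:0→1
  Δ2: s1:0→1, s0:1→0
  Δ3: s4:0→1
  Δ4: s2:0→1
  Δ5: s3:0→1
  (5Δ to stable)
t=1 Δ0: s4=1 s1=1 s3=1 s0=0 clk=1 s2=1
  Δ1: clk:1→0
  (1Δ to stable)
t=2 Δ0: s4=1 s1=1 s3=1 s0=0 clk=0 s2=1
  Δ1: clk:0→1
  Δ2: s1:1→0
  (2Δ to stable)
t=3 Δ0: s4=1 s1=0 s3=1 s0=0 clk=1 s2=1
  Δ1: clk:1→0
  (1Δ to stable)
t=4 Δ0: s4=1 s1=0 s3=1 s0=0 clk=0 s2=1
  Δ1: clk:0→1
  (1Δ to stable)
t=5 Δ0: s4=1 s1=0 s3=1 s0=0 clk=1 s2=1
  Δ1: clk:1→0
  (1Δ to stable)

2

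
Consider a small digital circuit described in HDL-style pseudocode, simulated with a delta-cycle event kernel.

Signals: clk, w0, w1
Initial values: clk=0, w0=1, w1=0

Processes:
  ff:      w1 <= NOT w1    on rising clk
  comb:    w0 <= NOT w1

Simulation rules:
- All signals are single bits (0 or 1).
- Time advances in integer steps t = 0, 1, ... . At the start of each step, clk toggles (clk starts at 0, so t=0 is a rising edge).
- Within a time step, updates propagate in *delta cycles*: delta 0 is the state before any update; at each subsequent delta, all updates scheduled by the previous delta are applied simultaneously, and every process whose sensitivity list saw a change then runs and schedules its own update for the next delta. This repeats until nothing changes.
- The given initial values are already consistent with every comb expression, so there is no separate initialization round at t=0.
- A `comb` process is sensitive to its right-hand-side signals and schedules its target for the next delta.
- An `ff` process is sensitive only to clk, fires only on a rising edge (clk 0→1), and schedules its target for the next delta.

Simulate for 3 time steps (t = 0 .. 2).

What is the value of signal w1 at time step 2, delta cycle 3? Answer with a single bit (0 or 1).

0

[bits: w1,clk,w0]
t=0: Δ0=001 Δ1=011 Δ2=111 Δ3=110 | 3Δ
t=1: Δ0=110 Δ1=100 | 1Δ
t=2: Δ0=100 Δ1=110 Δ2=010 Δ3=011 | 3Δ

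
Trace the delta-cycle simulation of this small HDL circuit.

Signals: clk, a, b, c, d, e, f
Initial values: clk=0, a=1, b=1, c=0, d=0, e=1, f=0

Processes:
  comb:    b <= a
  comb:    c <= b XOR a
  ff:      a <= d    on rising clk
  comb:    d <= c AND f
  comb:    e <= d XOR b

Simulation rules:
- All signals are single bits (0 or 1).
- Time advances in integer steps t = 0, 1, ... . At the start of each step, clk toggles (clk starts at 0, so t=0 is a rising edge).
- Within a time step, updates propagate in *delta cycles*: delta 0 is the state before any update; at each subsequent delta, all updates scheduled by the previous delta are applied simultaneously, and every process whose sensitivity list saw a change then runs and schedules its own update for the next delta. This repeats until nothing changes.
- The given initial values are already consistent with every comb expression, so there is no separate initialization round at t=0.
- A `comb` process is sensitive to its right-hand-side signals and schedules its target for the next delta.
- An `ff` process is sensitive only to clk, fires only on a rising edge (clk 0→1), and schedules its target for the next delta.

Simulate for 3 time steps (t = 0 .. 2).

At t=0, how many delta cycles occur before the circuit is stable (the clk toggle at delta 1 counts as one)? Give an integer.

4

t0.Δ0 b=1 clk=0 f=0 c=0 e=1 a=1 d=0
t0.Δ1 b=1 clk=1 f=0 c=0 e=1 a=1 d=0
t0.Δ2 b=1 clk=1 f=0 c=0 e=1 a=0 d=0
t0.Δ3 b=0 clk=1 f=0 c=1 e=1 a=0 d=0
t0.Δ4 b=0 clk=1 f=0 c=0 e=0 a=0 d=0
t1.Δ0 b=0 clk=1 f=0 c=0 e=0 a=0 d=0
t1.Δ1 b=0 clk=0 f=0 c=0 e=0 a=0 d=0
t2.Δ0 b=0 clk=0 f=0 c=0 e=0 a=0 d=0
t2.Δ1 b=0 clk=1 f=0 c=0 e=0 a=0 d=0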